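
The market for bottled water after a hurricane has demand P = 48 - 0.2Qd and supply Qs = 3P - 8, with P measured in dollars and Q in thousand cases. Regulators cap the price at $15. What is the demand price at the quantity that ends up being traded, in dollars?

40.6

Rearranging demand gives Qd = 240 - 5P. Equilibrium: 240 - 5P = 3P - 8, so 248 = 8P and P* = 31, Q* = 85.
The ceiling of 15 is below the equilibrium price 31, so it binds.
At P = 15: Qd = 240 - 5·15 = 165 and Qs = 3·15 - 8 = 37.
Only 37 units reach the market. On the demand curve, the marginal buyer's willingness to pay at Q = 37 is (240 - 37)/5 = 40.6.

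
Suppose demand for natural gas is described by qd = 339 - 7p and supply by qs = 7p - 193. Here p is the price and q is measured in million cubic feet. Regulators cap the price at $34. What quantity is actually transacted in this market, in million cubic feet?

Without the control the market clears where 339 - 7p = 7p - 193, i.e. p* = 38 and q* = 73.
The ceiling of 34 is below the equilibrium price 38, so it binds.
At p = 34: qd = 339 - 7·34 = 101 and qs = 7·34 - 193 = 45.
The quantity actually transacted is the short side, supply: 45.

45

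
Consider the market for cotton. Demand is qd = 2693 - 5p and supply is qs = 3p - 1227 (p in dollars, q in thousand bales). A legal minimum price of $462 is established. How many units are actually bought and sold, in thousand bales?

243

Setting quantity demanded equal to quantity supplied, 2693 - 5p = 3p - 1227, gives p* = 490 and q* = 243.
The floor of 462 is below the equilibrium price 490, so it is not binding; the market clears at p* = 490, q* = 243.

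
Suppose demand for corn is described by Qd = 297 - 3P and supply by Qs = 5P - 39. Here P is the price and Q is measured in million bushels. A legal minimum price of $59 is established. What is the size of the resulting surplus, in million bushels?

In a free market, 297 - 3P = 5P - 39 gives the equilibrium P* = 42, Q* = 171.
The floor of 59 is above the equilibrium price 42, so it binds.
At P = 59: Qd = 297 - 3·59 = 120 and Qs = 5·59 - 39 = 256.
Surplus = Qs - Qd = 256 - 120 = 136.

136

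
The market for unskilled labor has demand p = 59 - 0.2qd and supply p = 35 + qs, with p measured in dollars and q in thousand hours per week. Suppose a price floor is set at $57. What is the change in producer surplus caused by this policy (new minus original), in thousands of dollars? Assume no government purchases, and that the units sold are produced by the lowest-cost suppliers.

Rearranging demand gives qd = 295 - 5p; rearranging supply gives qs = p - 35. Equilibrium: 295 - 5p = p - 35, so 330 = 6p and p* = 55, q* = 20.
The floor of 57 is above the equilibrium price 55, so it binds.
At p = 57: qd = 295 - 5·57 = 10 and qs = 57 - 35 = 22.
Producer surplus without the control is ½ · (55 - 35) · 20 = 200.
With the floor, 10 units are sold at 57. The supply price at q = 10 is 45, so PS = ½ · [(57 - 35) + (57 - 45)] · 10 = 170.
Change in producer surplus = 170 - 200 = -30.

-30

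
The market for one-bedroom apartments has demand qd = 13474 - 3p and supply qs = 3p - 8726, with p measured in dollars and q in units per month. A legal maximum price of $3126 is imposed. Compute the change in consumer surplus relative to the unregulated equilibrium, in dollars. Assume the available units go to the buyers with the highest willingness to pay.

-119966

Setting quantity demanded equal to quantity supplied, 13474 - 3p = 3p - 8726, gives p* = 3700 and q* = 2374.
The ceiling of 3126 is below the equilibrium price 3700, so it binds.
At p = 3126: qd = 13474 - 3·3126 = 4096 and qs = 3·3126 - 8726 = 652.
Consumer surplus without the control is ½ · (13474/3 - 3700) · 2374 = 2817938/3.
With the ceiling, 652 units are sold at 3126 (assume they go to the highest-value buyers). The demand price at q = 652 is 4274, so CS = ½ · [(13474/3 - 3126) + (4274 - 3126)] · 652 = 2458040/3.
Change in consumer surplus = 2458040/3 - 2817938/3 = -119966.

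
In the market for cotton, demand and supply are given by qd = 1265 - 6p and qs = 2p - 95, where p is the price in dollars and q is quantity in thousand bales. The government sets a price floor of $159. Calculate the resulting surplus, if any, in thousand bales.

Equilibrium: 1265 - 6p = 2p - 95, so 1360 = 8p and p* = 170, q* = 245.
The floor of 159 is below the equilibrium price 170, so it is not binding; the market clears at p* = 170, q* = 245.
Since the control does not bind, there is no surplus.

0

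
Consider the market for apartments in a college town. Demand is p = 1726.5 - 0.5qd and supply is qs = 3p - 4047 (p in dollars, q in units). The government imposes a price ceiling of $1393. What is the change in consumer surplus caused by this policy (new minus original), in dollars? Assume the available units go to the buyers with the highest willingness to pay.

-11636.25

Rearranging demand gives qd = 3453 - 2p. Without the control the market clears where 3453 - 2p = 3p - 4047, i.e. p* = 1500 and q* = 453.
Since 1393 < 1500, the ceiling is binding.
At p = 1393: qd = 3453 - 2·1393 = 667 and qs = 3·1393 - 4047 = 132.
Consumer surplus without the control is ½ · (1726.5 - 1500) · 453 = 51302.25.
With the ceiling, 132 units are sold at 1393 (assume they go to the highest-value buyers). The demand price at q = 132 is 1660.5, so CS = ½ · [(1726.5 - 1393) + (1660.5 - 1393)] · 132 = 39666.
Change in consumer surplus = 39666 - 51302.25 = -11636.25.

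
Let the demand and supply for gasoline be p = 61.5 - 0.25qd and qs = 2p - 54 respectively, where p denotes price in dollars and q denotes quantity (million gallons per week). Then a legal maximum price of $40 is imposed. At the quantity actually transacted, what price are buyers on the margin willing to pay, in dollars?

Rearranging demand gives qd = 246 - 4p. Equilibrium: 246 - 4p = 2p - 54, so 300 = 6p and p* = 50, q* = 46.
Since 40 < 50, the ceiling is binding.
At p = 40: qd = 246 - 4·40 = 86 and qs = 2·40 - 54 = 26.
Only 26 units reach the market. On the demand curve, the marginal buyer's willingness to pay at q = 26 is (246 - 26)/4 = 55.

55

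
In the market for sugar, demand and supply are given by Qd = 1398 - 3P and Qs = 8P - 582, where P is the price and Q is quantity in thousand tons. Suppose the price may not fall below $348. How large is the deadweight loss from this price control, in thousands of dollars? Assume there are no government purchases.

58212

Without the control the market clears where 1398 - 3P = 8P - 582, i.e. P* = 180 and Q* = 858.
Because the floor (348) lies above the market-clearing price, it is binding.
At P = 348: Qd = 1398 - 3·348 = 354 and Qs = 8·348 - 582 = 2202.
Quantity traded falls to 354. At Q = 354 the demand price is (1398 - 354)/3 = 348 and the supply price is (582 + 354)/8 = 117.
Deadweight loss = ½ · (348 - 117) · (858 - 354) = ½ · 231 · 504 = 58212.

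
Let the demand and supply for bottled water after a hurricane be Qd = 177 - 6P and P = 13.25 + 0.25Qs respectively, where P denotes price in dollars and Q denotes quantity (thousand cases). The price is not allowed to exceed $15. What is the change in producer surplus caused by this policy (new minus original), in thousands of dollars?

Rearranging supply gives Qs = 4P - 53. In a free market, 177 - 6P = 4P - 53 gives the equilibrium P* = 23, Q* = 39.
The ceiling of 15 is below the equilibrium price 23, so it binds.
At P = 15: Qd = 177 - 6·15 = 87 and Qs = 4·15 - 53 = 7.
Producer surplus without the control is ½ · (23 - 13.25) · 39 = 190.125.
With the ceiling, producers sell 7 units at 15, so PS = ½ · (15 - 13.25) · 7 = 6.125.
Change in producer surplus = 6.125 - 190.125 = -184.

-184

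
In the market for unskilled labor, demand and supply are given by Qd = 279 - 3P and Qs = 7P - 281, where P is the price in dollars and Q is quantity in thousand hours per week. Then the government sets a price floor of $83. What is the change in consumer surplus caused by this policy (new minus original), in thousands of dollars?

-1903.5

Equilibrium: 279 - 3P = 7P - 281, so 560 = 10P and P* = 56, Q* = 111.
The floor of 83 is above the equilibrium price 56, so it binds.
At P = 83: Qd = 279 - 3·83 = 30 and Qs = 7·83 - 281 = 300.
Consumer surplus without the control is ½ · (93 - 56) · 111 = 2053.5.
With the floor, consumers buy 30 units at 83, so CS = ½ · (93 - 83) · 30 = 150.
Change in consumer surplus = 150 - 2053.5 = -1903.5.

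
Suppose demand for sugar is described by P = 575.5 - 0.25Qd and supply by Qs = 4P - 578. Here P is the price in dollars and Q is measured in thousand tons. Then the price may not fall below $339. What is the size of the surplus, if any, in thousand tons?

0

Rearranging demand gives Qd = 2302 - 4P. Setting quantity demanded equal to quantity supplied, 2302 - 4P = 4P - 578, gives P* = 360 and Q* = 862.
Since 339 is below P* = 360, the floor does not bind and the free-market outcome prevails.
Since the control does not bind, there is no surplus.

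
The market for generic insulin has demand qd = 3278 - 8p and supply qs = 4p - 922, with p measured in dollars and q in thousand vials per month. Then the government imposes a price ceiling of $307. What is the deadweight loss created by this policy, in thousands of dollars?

In a free market, 3278 - 8p = 4p - 922 gives the equilibrium p* = 350, q* = 478.
The ceiling of 307 is below the equilibrium price 350, so it binds.
At p = 307: qd = 3278 - 8·307 = 822 and qs = 4·307 - 922 = 306.
Quantity traded falls to 306. At q = 306 the demand price is (3278 - 306)/8 = 371.5 and the supply price is (922 + 306)/4 = 307.
Deadweight loss = ½ · (371.5 - 307) · (478 - 306) = ½ · 64.5 · 172 = 5547.

5547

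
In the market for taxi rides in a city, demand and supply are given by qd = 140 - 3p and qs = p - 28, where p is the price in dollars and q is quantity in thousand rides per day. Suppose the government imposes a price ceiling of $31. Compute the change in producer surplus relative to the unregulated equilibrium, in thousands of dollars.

-93.5

Without the control the market clears where 140 - 3p = p - 28, i.e. p* = 42 and q* = 14.
Because the ceiling (31) lies below the market-clearing price, it is binding.
At p = 31: qd = 140 - 3·31 = 47 and qs = 31 - 28 = 3.
Producer surplus without the control is ½ · (42 - 28) · 14 = 98.
With the ceiling, producers sell 3 units at 31, so PS = ½ · (31 - 28) · 3 = 4.5.
Change in producer surplus = 4.5 - 98 = -93.5.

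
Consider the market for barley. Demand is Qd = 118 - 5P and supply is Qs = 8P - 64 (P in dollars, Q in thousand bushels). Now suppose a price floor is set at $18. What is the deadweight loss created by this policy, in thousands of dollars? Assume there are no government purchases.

65

Without the control the market clears where 118 - 5P = 8P - 64, i.e. P* = 14 and Q* = 48.
Since 18 > 14, the floor is binding.
At P = 18: Qd = 118 - 5·18 = 28 and Qs = 8·18 - 64 = 80.
Quantity traded falls to 28. At Q = 28 the demand price is (118 - 28)/5 = 18 and the supply price is (64 + 28)/8 = 11.5.
Deadweight loss = ½ · (18 - 11.5) · (48 - 28) = ½ · 6.5 · 20 = 65.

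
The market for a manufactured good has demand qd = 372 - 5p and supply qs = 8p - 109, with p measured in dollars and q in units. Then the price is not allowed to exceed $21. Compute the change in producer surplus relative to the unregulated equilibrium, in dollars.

In a free market, 372 - 5p = 8p - 109 gives the equilibrium p* = 37, q* = 187.
Because the ceiling (21) lies below the market-clearing price, it is binding.
At p = 21: qd = 372 - 5·21 = 267 and qs = 8·21 - 109 = 59.
Producer surplus without the control is ½ · (37 - 13.625) · 187 = 2185.5625.
With the ceiling, producers sell 59 units at 21, so PS = ½ · (21 - 13.625) · 59 = 217.5625.
Change in producer surplus = 217.5625 - 2185.5625 = -1968.

-1968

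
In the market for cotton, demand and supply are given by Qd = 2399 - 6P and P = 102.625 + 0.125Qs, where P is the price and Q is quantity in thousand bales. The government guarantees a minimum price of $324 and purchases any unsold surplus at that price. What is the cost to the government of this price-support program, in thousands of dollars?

Rearranging supply gives Qs = 8P - 821. In a free market, 2399 - 6P = 8P - 821 gives the equilibrium P* = 230, Q* = 1019.
Since 324 > 230, the floor is binding.
At P = 324: Qd = 2399 - 6·324 = 455 and Qs = 8·324 - 821 = 1771.
Surplus = Qs - Qd = 1316.
Government expenditure = surplus × support price = 1316 × 324 = 426384.

426384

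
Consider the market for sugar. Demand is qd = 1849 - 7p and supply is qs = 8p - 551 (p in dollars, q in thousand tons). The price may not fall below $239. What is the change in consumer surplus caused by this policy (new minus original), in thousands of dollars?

-35747.5

Setting quantity demanded equal to quantity supplied, 1849 - 7p = 8p - 551, gives p* = 160 and q* = 729.
Because the floor (239) lies above the market-clearing price, it is binding.
At p = 239: qd = 1849 - 7·239 = 176 and qs = 8·239 - 551 = 1361.
Consumer surplus without the control is ½ · (1849/7 - 160) · 729 = 531441/14.
With the floor, consumers buy 176 units at 239, so CS = ½ · (1849/7 - 239) · 176 = 15488/7.
Change in consumer surplus = 15488/7 - 531441/14 = -35747.5.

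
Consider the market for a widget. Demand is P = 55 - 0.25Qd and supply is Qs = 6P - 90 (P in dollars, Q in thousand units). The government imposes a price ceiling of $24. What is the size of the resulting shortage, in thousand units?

70

Rearranging demand gives Qd = 220 - 4P. Setting quantity demanded equal to quantity supplied, 220 - 4P = 6P - 90, gives P* = 31 and Q* = 96.
Because the ceiling (24) lies below the market-clearing price, it is binding.
At P = 24: Qd = 220 - 4·24 = 124 and Qs = 6·24 - 90 = 54.
Shortage = Qd - Qs = 124 - 54 = 70.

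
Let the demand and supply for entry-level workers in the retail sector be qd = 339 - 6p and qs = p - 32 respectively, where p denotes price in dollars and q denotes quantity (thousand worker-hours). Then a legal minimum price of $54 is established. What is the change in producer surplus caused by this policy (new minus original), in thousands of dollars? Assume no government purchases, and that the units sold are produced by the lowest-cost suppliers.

Setting quantity demanded equal to quantity supplied, 339 - 6p = p - 32, gives p* = 53 and q* = 21.
Since 54 > 53, the floor is binding.
At p = 54: qd = 339 - 6·54 = 15 and qs = 54 - 32 = 22.
Producer surplus without the control is ½ · (53 - 32) · 21 = 220.5.
With the floor, 15 units are sold at 54. The supply price at q = 15 is 47, so PS = ½ · [(54 - 32) + (54 - 47)] · 15 = 217.5.
Change in producer surplus = 217.5 - 220.5 = -3.

-3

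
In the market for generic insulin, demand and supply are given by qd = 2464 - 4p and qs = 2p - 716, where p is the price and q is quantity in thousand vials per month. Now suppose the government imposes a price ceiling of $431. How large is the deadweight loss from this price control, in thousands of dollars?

14701.5

Setting quantity demanded equal to quantity supplied, 2464 - 4p = 2p - 716, gives p* = 530 and q* = 344.
The ceiling of 431 is below the equilibrium price 530, so it binds.
At p = 431: qd = 2464 - 4·431 = 740 and qs = 2·431 - 716 = 146.
Quantity traded falls to 146. At q = 146 the demand price is (2464 - 146)/4 = 579.5 and the supply price is (716 + 146)/2 = 431.
Deadweight loss = ½ · (579.5 - 431) · (344 - 146) = ½ · 148.5 · 198 = 14701.5.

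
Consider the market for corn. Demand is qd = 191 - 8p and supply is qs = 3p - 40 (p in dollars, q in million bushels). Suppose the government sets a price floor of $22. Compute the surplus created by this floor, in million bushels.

Without the control the market clears where 191 - 8p = 3p - 40, i.e. p* = 21 and q* = 23.
Because the floor (22) lies above the market-clearing price, it is binding.
At p = 22: qd = 191 - 8·22 = 15 and qs = 3·22 - 40 = 26.
Surplus = qs - qd = 26 - 15 = 11.

11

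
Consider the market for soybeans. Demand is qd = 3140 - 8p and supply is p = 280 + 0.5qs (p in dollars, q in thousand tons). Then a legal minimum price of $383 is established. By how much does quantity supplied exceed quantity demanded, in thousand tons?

Rearranging supply gives qs = 2p - 560. Setting quantity demanded equal to quantity supplied, 3140 - 8p = 2p - 560, gives p* = 370 and q* = 180.
Since 383 > 370, the floor is binding.
At p = 383: qd = 3140 - 8·383 = 76 and qs = 2·383 - 560 = 206.
Surplus = qs - qd = 206 - 76 = 130.

130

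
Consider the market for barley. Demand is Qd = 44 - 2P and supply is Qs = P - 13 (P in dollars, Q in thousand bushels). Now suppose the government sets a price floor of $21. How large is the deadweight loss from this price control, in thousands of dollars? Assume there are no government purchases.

12

Without the control the market clears where 44 - 2P = P - 13, i.e. P* = 19 and Q* = 6.
Because the floor (21) lies above the market-clearing price, it is binding.
At P = 21: Qd = 44 - 2·21 = 2 and Qs = 21 - 13 = 8.
Quantity traded falls to 2. At Q = 2 the demand price is (44 - 2)/2 = 21 and the supply price is 13 + 2 = 15.
Deadweight loss = ½ · (21 - 15) · (6 - 2) = ½ · 6 · 4 = 12.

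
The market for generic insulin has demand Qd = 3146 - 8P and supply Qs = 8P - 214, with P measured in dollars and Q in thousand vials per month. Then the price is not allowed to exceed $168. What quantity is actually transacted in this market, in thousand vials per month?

1130

In a free market, 3146 - 8P = 8P - 214 gives the equilibrium P* = 210, Q* = 1466.
Since 168 < 210, the ceiling is binding.
At P = 168: Qd = 3146 - 8·168 = 1802 and Qs = 8·168 - 214 = 1130.
The quantity actually transacted is the short side, supply: 1130.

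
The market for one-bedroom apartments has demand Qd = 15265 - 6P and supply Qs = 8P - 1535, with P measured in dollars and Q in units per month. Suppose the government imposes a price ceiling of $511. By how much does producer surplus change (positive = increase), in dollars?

-3657901

In a free market, 15265 - 6P = 8P - 1535 gives the equilibrium P* = 1200, Q* = 8065.
The ceiling of 511 is below the equilibrium price 1200, so it binds.
At P = 511: Qd = 15265 - 6·511 = 12199 and Qs = 8·511 - 1535 = 2553.
Producer surplus without the control is ½ · (1200 - 191.875) · 8065 = 4065264.0625.
With the ceiling, producers sell 2553 units at 511, so PS = ½ · (511 - 191.875) · 2553 = 407363.0625.
Change in producer surplus = 407363.0625 - 4065264.0625 = -3657901.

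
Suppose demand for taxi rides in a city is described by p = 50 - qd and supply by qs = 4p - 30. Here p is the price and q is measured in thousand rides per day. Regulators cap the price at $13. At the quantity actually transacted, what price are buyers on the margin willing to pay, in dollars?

28

Rearranging demand gives qd = 50 - p. Equilibrium: 50 - p = 4p - 30, so 80 = 5p and p* = 16, q* = 34.
The ceiling of 13 is below the equilibrium price 16, so it binds.
At p = 13: qd = 50 - 13 = 37 and qs = 4·13 - 30 = 22.
Only 22 units reach the market. On the demand curve, the marginal buyer's willingness to pay at q = 22 is (50 - 22) = 28.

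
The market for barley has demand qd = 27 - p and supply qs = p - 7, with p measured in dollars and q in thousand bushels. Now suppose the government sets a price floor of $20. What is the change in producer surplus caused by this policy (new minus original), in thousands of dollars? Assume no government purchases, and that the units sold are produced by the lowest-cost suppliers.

16.5

Equilibrium: 27 - p = p - 7, so 34 = 2p and p* = 17, q* = 10.
Since 20 > 17, the floor is binding.
At p = 20: qd = 27 - 20 = 7 and qs = 20 - 7 = 13.
Producer surplus without the control is ½ · (17 - 7) · 10 = 50.
With the floor, 7 units are sold at 20. The supply price at q = 7 is 14, so PS = ½ · [(20 - 7) + (20 - 14)] · 7 = 66.5.
Change in producer surplus = 66.5 - 50 = 16.5.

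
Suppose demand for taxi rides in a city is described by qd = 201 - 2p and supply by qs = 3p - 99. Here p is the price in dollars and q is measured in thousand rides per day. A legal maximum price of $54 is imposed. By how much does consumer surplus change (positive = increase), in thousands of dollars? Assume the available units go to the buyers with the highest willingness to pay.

297

Without the control the market clears where 201 - 2p = 3p - 99, i.e. p* = 60 and q* = 81.
Because the ceiling (54) lies below the market-clearing price, it is binding.
At p = 54: qd = 201 - 2·54 = 93 and qs = 3·54 - 99 = 63.
Consumer surplus without the control is ½ · (100.5 - 60) · 81 = 1640.25.
With the ceiling, 63 units are sold at 54 (assume they go to the highest-value buyers). The demand price at q = 63 is 69, so CS = ½ · [(100.5 - 54) + (69 - 54)] · 63 = 1937.25.
Change in consumer surplus = 1937.25 - 1640.25 = 297.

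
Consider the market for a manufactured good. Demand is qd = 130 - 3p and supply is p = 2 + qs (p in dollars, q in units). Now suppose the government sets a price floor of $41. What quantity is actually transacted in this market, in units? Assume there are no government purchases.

7

Rearranging supply gives qs = p - 2. Setting quantity demanded equal to quantity supplied, 130 - 3p = p - 2, gives p* = 33 and q* = 31.
Since 41 > 33, the floor is binding.
At p = 41: qd = 130 - 3·41 = 7 and qs = 41 - 2 = 39.
The quantity actually transacted is the short side, demand: 7.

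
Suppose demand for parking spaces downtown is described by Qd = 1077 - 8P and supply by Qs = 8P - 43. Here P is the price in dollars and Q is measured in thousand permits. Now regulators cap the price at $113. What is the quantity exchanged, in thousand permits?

Equilibrium: 1077 - 8P = 8P - 43, so 1120 = 16P and P* = 70, Q* = 517.
Since 113 is above P* = 70, the ceiling does not bind and the free-market outcome prevails.

517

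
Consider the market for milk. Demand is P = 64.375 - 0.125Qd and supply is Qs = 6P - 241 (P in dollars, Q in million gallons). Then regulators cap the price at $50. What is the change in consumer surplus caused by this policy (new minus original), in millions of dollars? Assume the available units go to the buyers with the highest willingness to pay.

Rearranging demand gives Qd = 515 - 8P. Setting quantity demanded equal to quantity supplied, 515 - 8P = 6P - 241, gives P* = 54 and Q* = 83.
Because the ceiling (50) lies below the market-clearing price, it is binding.
At P = 50: Qd = 515 - 8·50 = 115 and Qs = 6·50 - 241 = 59.
Consumer surplus without the control is ½ · (64.375 - 54) · 83 = 430.5625.
With the ceiling, 59 units are sold at 50 (assume they go to the highest-value buyers). The demand price at Q = 59 is 57, so CS = ½ · [(64.375 - 50) + (57 - 50)] · 59 = 630.5625.
Change in consumer surplus = 630.5625 - 430.5625 = 200.

200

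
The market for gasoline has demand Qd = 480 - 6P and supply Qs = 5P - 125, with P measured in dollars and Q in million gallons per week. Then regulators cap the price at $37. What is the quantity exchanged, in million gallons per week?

Without the control the market clears where 480 - 6P = 5P - 125, i.e. P* = 55 and Q* = 150.
Because the ceiling (37) lies below the market-clearing price, it is binding.
At P = 37: Qd = 480 - 6·37 = 258 and Qs = 5·37 - 125 = 60.
The quantity actually transacted is the short side, supply: 60.

60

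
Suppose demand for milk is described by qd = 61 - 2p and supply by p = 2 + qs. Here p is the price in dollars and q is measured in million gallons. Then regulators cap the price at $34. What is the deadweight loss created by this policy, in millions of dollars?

0

Rearranging supply gives qs = p - 2. Without the control the market clears where 61 - 2p = p - 2, i.e. p* = 21 and q* = 19.
The ceiling of 34 is above the equilibrium price 21, so it is not binding; the market clears at p* = 21, q* = 19.
Since the control does not bind, no trades are prevented and deadweight loss is zero.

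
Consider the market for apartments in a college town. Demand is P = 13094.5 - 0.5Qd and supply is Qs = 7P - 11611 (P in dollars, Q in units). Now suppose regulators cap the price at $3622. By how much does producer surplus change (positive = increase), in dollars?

-9112748

Rearranging demand gives Qd = 26189 - 2P. Setting quantity demanded equal to quantity supplied, 26189 - 2P = 7P - 11611, gives P* = 4200 and Q* = 17789.
Because the ceiling (3622) lies below the market-clearing price, it is binding.
At P = 3622: Qd = 26189 - 2·3622 = 18945 and Qs = 7·3622 - 11611 = 13743.
Producer surplus without the control is ½ · (4200 - 11611/7) · 17789 = 316448521/14.
With the ceiling, producers sell 13743 units at 3622, so PS = ½ · (3622 - 11611/7) · 13743 = 188870049/14.
Change in producer surplus = 188870049/14 - 316448521/14 = -9112748.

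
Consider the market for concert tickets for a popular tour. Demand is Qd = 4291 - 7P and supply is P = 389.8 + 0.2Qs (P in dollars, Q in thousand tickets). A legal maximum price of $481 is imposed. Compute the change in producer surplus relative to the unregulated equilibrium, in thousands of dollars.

Rearranging supply gives Qs = 5P - 1949. Setting quantity demanded equal to quantity supplied, 4291 - 7P = 5P - 1949, gives P* = 520 and Q* = 651.
Because the ceiling (481) lies below the market-clearing price, it is binding.
At P = 481: Qd = 4291 - 7·481 = 924 and Qs = 5·481 - 1949 = 456.
Producer surplus without the control is ½ · (520 - 389.8) · 651 = 42380.1.
With the ceiling, producers sell 456 units at 481, so PS = ½ · (481 - 389.8) · 456 = 20793.6.
Change in producer surplus = 20793.6 - 42380.1 = -21586.5.

-21586.5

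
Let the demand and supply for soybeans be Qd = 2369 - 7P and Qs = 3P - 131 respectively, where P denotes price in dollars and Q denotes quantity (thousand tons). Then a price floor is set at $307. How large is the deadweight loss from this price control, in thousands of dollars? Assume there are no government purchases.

Setting quantity demanded equal to quantity supplied, 2369 - 7P = 3P - 131, gives P* = 250 and Q* = 619.
Because the floor (307) lies above the market-clearing price, it is binding.
At P = 307: Qd = 2369 - 7·307 = 220 and Qs = 3·307 - 131 = 790.
Quantity traded falls to 220. At Q = 220 the demand price is (2369 - 220)/7 = 307 and the supply price is (131 + 220)/3 = 117.
Deadweight loss = ½ · (307 - 117) · (619 - 220) = ½ · 190 · 399 = 37905.

37905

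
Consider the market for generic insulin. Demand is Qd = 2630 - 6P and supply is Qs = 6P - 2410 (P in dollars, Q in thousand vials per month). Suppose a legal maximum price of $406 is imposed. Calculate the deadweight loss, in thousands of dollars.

Equilibrium: 2630 - 6P = 6P - 2410, so 5040 = 12P and P* = 420, Q* = 110.
Because the ceiling (406) lies below the market-clearing price, it is binding.
At P = 406: Qd = 2630 - 6·406 = 194 and Qs = 6·406 - 2410 = 26.
Quantity traded falls to 26. At Q = 26 the demand price is (2630 - 26)/6 = 434 and the supply price is (2410 + 26)/6 = 406.
Deadweight loss = ½ · (434 - 406) · (110 - 26) = ½ · 28 · 84 = 1176.

1176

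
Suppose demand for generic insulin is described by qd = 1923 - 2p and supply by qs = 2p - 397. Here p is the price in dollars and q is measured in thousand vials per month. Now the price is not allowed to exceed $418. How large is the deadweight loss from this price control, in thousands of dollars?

Without the control the market clears where 1923 - 2p = 2p - 397, i.e. p* = 580 and q* = 763.
The ceiling of 418 is below the equilibrium price 580, so it binds.
At p = 418: qd = 1923 - 2·418 = 1087 and qs = 2·418 - 397 = 439.
Quantity traded falls to 439. At q = 439 the demand price is (1923 - 439)/2 = 742 and the supply price is (397 + 439)/2 = 418.
Deadweight loss = ½ · (742 - 418) · (763 - 439) = ½ · 324 · 324 = 52488.

52488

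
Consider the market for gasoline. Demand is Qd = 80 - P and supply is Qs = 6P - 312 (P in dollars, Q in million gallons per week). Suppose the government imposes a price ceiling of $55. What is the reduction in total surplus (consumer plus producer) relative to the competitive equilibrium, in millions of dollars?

21

In a free market, 80 - P = 6P - 312 gives the equilibrium P* = 56, Q* = 24.
The ceiling of 55 is below the equilibrium price 56, so it binds.
At P = 55: Qd = 80 - 55 = 25 and Qs = 6·55 - 312 = 18.
Quantity traded falls to 18. At Q = 18 the demand price is 80 - 18 = 62 and the supply price is (312 + 18)/6 = 55.
Deadweight loss = ½ · (62 - 55) · (24 - 18) = ½ · 7 · 6 = 21.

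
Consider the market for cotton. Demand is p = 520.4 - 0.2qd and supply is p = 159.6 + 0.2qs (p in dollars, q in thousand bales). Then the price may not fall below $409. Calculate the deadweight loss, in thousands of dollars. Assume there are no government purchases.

Rearranging demand gives qd = 2602 - 5p; rearranging supply gives qs = 5p - 798. Without the control the market clears where 2602 - 5p = 5p - 798, i.e. p* = 340 and q* = 902.
Because the floor (409) lies above the market-clearing price, it is binding.
At p = 409: qd = 2602 - 5·409 = 557 and qs = 5·409 - 798 = 1247.
Quantity traded falls to 557. At q = 557 the demand price is (2602 - 557)/5 = 409 and the supply price is (798 + 557)/5 = 271.
Deadweight loss = ½ · (409 - 271) · (902 - 557) = ½ · 138 · 345 = 23805.

23805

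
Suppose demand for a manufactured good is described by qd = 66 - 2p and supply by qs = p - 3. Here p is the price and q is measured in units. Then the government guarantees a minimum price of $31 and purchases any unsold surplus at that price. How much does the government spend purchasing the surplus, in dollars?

In a free market, 66 - 2p = p - 3 gives the equilibrium p* = 23, q* = 20.
Since 31 > 23, the floor is binding.
At p = 31: qd = 66 - 2·31 = 4 and qs = 31 - 3 = 28.
Surplus = qs - qd = 24.
Government expenditure = surplus × support price = 24 × 31 = 744.

744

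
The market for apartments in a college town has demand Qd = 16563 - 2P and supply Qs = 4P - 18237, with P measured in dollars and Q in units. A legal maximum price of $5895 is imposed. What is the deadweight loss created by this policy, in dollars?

0

Equilibrium: 16563 - 2P = 4P - 18237, so 34800 = 6P and P* = 5800, Q* = 4963.
Since 5895 is above P* = 5800, the ceiling does not bind and the free-market outcome prevails.
Since the control does not bind, no trades are prevented and deadweight loss is zero.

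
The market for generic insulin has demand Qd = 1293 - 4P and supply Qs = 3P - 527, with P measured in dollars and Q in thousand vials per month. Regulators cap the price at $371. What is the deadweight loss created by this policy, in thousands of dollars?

0

Without the control the market clears where 1293 - 4P = 3P - 527, i.e. P* = 260 and Q* = 253.
Since 371 is above P* = 260, the ceiling does not bind and the free-market outcome prevails.
Since the control does not bind, no trades are prevented and deadweight loss is zero.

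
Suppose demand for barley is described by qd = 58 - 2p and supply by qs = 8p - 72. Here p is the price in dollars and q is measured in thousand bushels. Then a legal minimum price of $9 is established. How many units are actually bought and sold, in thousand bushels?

32

In a free market, 58 - 2p = 8p - 72 gives the equilibrium p* = 13, q* = 32.
The floor of 9 is below the equilibrium price 13, so it is not binding; the market clears at p* = 13, q* = 32.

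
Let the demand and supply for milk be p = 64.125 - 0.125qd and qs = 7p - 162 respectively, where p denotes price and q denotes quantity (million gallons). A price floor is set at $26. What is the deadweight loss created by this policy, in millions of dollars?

0

Rearranging demand gives qd = 513 - 8p. Without the control the market clears where 513 - 8p = 7p - 162, i.e. p* = 45 and q* = 153.
Since 26 is below p* = 45, the floor does not bind and the free-market outcome prevails.
Since the control does not bind, no trades are prevented and deadweight loss is zero.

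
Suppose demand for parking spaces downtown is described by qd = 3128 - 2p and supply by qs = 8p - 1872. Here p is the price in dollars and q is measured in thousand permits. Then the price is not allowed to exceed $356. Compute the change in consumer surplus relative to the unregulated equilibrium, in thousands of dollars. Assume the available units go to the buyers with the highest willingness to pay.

-191232

Without the control the market clears where 3128 - 2p = 8p - 1872, i.e. p* = 500 and q* = 2128.
The ceiling of 356 is below the equilibrium price 500, so it binds.
At p = 356: qd = 3128 - 2·356 = 2416 and qs = 8·356 - 1872 = 976.
Consumer surplus without the control is ½ · (1564 - 500) · 2128 = 1132096.
With the ceiling, 976 units are sold at 356 (assume they go to the highest-value buyers). The demand price at q = 976 is 1076, so CS = ½ · [(1564 - 356) + (1076 - 356)] · 976 = 940864.
Change in consumer surplus = 940864 - 1132096 = -191232.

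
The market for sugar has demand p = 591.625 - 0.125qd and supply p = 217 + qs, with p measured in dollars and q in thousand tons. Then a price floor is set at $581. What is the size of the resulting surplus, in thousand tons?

279

Rearranging demand gives qd = 4733 - 8p; rearranging supply gives qs = p - 217. Setting quantity demanded equal to quantity supplied, 4733 - 8p = p - 217, gives p* = 550 and q* = 333.
Because the floor (581) lies above the market-clearing price, it is binding.
At p = 581: qd = 4733 - 8·581 = 85 and qs = 581 - 217 = 364.
Surplus = qs - qd = 364 - 85 = 279.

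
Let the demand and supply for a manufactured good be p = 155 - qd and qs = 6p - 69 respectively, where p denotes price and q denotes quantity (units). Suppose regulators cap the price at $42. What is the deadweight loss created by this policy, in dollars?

0

Rearranging demand gives qd = 155 - p. Without the control the market clears where 155 - p = 6p - 69, i.e. p* = 32 and q* = 123.
The ceiling of 42 is above the equilibrium price 32, so it is not binding; the market clears at p* = 32, q* = 123.
Since the control does not bind, no trades are prevented and deadweight loss is zero.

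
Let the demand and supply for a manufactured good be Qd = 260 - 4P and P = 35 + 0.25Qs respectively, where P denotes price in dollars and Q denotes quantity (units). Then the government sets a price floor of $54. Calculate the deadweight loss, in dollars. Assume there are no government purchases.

Rearranging supply gives Qs = 4P - 140. Equilibrium: 260 - 4P = 4P - 140, so 400 = 8P and P* = 50, Q* = 60.
Because the floor (54) lies above the market-clearing price, it is binding.
At P = 54: Qd = 260 - 4·54 = 44 and Qs = 4·54 - 140 = 76.
Quantity traded falls to 44. At Q = 44 the demand price is (260 - 44)/4 = 54 and the supply price is (140 + 44)/4 = 46.
Deadweight loss = ½ · (54 - 46) · (60 - 44) = ½ · 8 · 16 = 64.

64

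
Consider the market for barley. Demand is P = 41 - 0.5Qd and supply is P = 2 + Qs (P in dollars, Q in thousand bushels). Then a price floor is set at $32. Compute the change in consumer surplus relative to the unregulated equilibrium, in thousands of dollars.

-88

Rearranging demand gives Qd = 82 - 2P; rearranging supply gives Qs = P - 2. In a free market, 82 - 2P = P - 2 gives the equilibrium P* = 28, Q* = 26.
The floor of 32 is above the equilibrium price 28, so it binds.
At P = 32: Qd = 82 - 2·32 = 18 and Qs = 32 - 2 = 30.
Consumer surplus without the control is ½ · (41 - 28) · 26 = 169.
With the floor, consumers buy 18 units at 32, so CS = ½ · (41 - 32) · 18 = 81.
Change in consumer surplus = 81 - 169 = -88.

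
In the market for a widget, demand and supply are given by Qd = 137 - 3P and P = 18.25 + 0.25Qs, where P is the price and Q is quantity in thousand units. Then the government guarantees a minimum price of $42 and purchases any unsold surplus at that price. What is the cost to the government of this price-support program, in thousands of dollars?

Rearranging supply gives Qs = 4P - 73. Equilibrium: 137 - 3P = 4P - 73, so 210 = 7P and P* = 30, Q* = 47.
Because the floor (42) lies above the market-clearing price, it is binding.
At P = 42: Qd = 137 - 3·42 = 11 and Qs = 4·42 - 73 = 95.
Surplus = Qs - Qd = 84.
Government expenditure = surplus × support price = 84 × 42 = 3528.

3528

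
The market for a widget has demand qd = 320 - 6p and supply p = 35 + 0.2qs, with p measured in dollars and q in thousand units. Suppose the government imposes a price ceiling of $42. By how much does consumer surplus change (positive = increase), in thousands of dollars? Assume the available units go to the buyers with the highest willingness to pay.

86.25

Rearranging supply gives qs = 5p - 175. Equilibrium: 320 - 6p = 5p - 175, so 495 = 11p and p* = 45, q* = 50.
The ceiling of 42 is below the equilibrium price 45, so it binds.
At p = 42: qd = 320 - 6·42 = 68 and qs = 5·42 - 175 = 35.
Consumer surplus without the control is ½ · (160/3 - 45) · 50 = 625/3.
With the ceiling, 35 units are sold at 42 (assume they go to the highest-value buyers). The demand price at q = 35 is 47.5, so CS = ½ · [(160/3 - 42) + (47.5 - 42)] · 35 = 3535/12.
Change in consumer surplus = 3535/12 - 625/3 = 86.25.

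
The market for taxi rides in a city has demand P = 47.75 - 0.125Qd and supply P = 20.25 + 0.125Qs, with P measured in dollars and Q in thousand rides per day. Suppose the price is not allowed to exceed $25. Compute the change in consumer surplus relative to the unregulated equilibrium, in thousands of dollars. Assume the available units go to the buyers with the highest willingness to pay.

18

Rearranging demand gives Qd = 382 - 8P; rearranging supply gives Qs = 8P - 162. Without the control the market clears where 382 - 8P = 8P - 162, i.e. P* = 34 and Q* = 110.
Because the ceiling (25) lies below the market-clearing price, it is binding.
At P = 25: Qd = 382 - 8·25 = 182 and Qs = 8·25 - 162 = 38.
Consumer surplus without the control is ½ · (47.75 - 34) · 110 = 756.25.
With the ceiling, 38 units are sold at 25 (assume they go to the highest-value buyers). The demand price at Q = 38 is 43, so CS = ½ · [(47.75 - 25) + (43 - 25)] · 38 = 774.25.
Change in consumer surplus = 774.25 - 756.25 = 18.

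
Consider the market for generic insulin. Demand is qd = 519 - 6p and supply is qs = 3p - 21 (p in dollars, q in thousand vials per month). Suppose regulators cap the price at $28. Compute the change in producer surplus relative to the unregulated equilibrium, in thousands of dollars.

-3552

Equilibrium: 519 - 6p = 3p - 21, so 540 = 9p and p* = 60, q* = 159.
The ceiling of 28 is below the equilibrium price 60, so it binds.
At p = 28: qd = 519 - 6·28 = 351 and qs = 3·28 - 21 = 63.
Producer surplus without the control is ½ · (60 - 7) · 159 = 4213.5.
With the ceiling, producers sell 63 units at 28, so PS = ½ · (28 - 7) · 63 = 661.5.
Change in producer surplus = 661.5 - 4213.5 = -3552.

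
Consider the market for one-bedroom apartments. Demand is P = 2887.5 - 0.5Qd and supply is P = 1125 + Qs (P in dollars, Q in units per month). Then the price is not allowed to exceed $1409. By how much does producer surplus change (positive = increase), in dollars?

-649984.5

Rearranging demand gives Qd = 5775 - 2P; rearranging supply gives Qs = P - 1125. Without the control the market clears where 5775 - 2P = P - 1125, i.e. P* = 2300 and Q* = 1175.
Because the ceiling (1409) lies below the market-clearing price, it is binding.
At P = 1409: Qd = 5775 - 2·1409 = 2957 and Qs = 1409 - 1125 = 284.
Producer surplus without the control is ½ · (2300 - 1125) · 1175 = 690312.5.
With the ceiling, producers sell 284 units at 1409, so PS = ½ · (1409 - 1125) · 284 = 40328.
Change in producer surplus = 40328 - 690312.5 = -649984.5.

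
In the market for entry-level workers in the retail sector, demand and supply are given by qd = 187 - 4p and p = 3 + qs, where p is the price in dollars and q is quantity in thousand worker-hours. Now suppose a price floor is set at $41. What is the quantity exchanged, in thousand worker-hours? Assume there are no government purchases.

23

Rearranging supply gives qs = p - 3. Setting quantity demanded equal to quantity supplied, 187 - 4p = p - 3, gives p* = 38 and q* = 35.
Since 41 > 38, the floor is binding.
At p = 41: qd = 187 - 4·41 = 23 and qs = 41 - 3 = 38.
The quantity actually transacted is the short side, demand: 23.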